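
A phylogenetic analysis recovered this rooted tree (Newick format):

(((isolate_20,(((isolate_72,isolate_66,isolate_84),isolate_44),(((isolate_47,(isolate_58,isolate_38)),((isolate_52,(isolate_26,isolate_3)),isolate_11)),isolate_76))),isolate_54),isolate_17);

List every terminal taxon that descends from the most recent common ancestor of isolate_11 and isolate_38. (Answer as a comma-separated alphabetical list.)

Tracing isolate_11: it sits inside ((isolate_52,(isolate_26,isolate_3)),isolate_11).
Tracing isolate_38: it sits inside (isolate_58,isolate_38).
The smallest clade enclosing both is ((isolate_47,(isolate_58,isolate_38)),((isolate_52,(isolate_26,isolate_3)),isolate_11)); the answer is its 7 terminal taxa in alphabetical order.

isolate_11, isolate_26, isolate_3, isolate_38, isolate_47, isolate_52, isolate_58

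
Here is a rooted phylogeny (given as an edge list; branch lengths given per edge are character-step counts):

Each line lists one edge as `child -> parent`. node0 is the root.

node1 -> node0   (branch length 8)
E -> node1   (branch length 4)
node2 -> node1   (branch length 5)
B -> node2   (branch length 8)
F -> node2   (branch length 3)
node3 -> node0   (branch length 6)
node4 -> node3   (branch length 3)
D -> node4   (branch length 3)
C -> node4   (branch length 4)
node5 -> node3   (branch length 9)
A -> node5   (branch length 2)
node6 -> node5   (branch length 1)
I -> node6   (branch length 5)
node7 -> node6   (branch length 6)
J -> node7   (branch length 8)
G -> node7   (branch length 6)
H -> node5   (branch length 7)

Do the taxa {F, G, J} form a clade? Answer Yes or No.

No

The MRCA of the listed taxa is the root, so the smallest clade containing them is the whole tree.
That clade also contains A, B, C, D, E, H, I, which are not in the proposed group, so the group is not monophyletic.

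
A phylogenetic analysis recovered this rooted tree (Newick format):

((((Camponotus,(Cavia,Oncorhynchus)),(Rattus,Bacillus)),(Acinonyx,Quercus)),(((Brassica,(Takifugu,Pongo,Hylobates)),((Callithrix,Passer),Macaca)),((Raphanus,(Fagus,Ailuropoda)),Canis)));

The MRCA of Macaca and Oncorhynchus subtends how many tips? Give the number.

The MRCA of Macaca and Oncorhynchus is the root, so the clade is the entire tree.
That clade contains 18 terminal taxa: Acinonyx, Ailuropoda, Bacillus, Brassica, Callithrix, Camponotus, Canis, Cavia, Fagus, Hylobates, Macaca, Oncorhynchus, Passer, Pongo, Quercus, Raphanus, Rattus, Takifugu.

18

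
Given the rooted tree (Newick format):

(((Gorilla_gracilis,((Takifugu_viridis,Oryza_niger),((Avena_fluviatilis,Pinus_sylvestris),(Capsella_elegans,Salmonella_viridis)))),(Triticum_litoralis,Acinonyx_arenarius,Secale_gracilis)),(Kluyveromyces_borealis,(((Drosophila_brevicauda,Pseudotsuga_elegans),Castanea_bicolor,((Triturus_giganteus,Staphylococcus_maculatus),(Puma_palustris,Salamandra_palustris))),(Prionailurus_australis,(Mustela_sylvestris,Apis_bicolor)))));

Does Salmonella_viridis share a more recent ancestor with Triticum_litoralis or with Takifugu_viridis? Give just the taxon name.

The MRCA of Salmonella_viridis and Takifugu_viridis subtends ((Takifugu_viridis,Oryza_niger),((Avena_fluviatilis,Pinus_sylvestris),(Capsella_elegans,Salmonella_viridis))) (6 taxa).
The MRCA of Salmonella_viridis and Triticum_litoralis subtends ((Gorilla_gracilis,((Takifugu_viridis,Oryza_niger),((Avena_fluviatilis,Pinus_sylvestris),(Capsella_elegans,Salmonella_viridis)))),(Triticum_litoralis,Acinonyx_arenarius,Secale_gracilis)) (10 taxa).
The first is nested inside the second, so Salmonella_viridis shares a more recent common ancestor with Takifugu_viridis.

Takifugu_viridis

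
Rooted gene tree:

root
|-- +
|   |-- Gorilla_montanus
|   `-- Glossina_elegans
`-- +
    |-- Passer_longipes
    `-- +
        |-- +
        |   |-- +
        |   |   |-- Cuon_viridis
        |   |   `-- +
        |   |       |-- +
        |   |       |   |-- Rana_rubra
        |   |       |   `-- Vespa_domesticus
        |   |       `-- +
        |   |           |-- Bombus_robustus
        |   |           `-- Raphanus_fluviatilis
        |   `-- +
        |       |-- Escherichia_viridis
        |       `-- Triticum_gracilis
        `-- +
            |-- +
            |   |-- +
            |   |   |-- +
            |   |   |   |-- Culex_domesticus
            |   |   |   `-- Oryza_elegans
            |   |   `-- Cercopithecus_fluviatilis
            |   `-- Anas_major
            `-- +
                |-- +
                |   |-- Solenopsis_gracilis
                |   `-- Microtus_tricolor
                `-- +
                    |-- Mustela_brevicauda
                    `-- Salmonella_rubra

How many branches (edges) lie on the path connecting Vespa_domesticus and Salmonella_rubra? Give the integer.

9

The MRCA of Vespa_domesticus and Salmonella_rubra is the node subtending (((Cuon_viridis,((Rana_rubra,Vespa_domesticus),(Bombus_robustus,Raphanus_fluviatilis))),(Escherichia_viridis,Triticum_gracilis)),((((Culex_domesticus,Oryza_elegans),Cercopithecus_fluviatilis),Anas_major),((Solenopsis_gracilis,Microtus_tricolor),(Mustela_brevicauda,Salmonella_rubra)))).
From Vespa_domesticus up to that node: 5 branches. From Salmonella_rubra up to the same node: 4 branches. Total: 5 + 4 = 9.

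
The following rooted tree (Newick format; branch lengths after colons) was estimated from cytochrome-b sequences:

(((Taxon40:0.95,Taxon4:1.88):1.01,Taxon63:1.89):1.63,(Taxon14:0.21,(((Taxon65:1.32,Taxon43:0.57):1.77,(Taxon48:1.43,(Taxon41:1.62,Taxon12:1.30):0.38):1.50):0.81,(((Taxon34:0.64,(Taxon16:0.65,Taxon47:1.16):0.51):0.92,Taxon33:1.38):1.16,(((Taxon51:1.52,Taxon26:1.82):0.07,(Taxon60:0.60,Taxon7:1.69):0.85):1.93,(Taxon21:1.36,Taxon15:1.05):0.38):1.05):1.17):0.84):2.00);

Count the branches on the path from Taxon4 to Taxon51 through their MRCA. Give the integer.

10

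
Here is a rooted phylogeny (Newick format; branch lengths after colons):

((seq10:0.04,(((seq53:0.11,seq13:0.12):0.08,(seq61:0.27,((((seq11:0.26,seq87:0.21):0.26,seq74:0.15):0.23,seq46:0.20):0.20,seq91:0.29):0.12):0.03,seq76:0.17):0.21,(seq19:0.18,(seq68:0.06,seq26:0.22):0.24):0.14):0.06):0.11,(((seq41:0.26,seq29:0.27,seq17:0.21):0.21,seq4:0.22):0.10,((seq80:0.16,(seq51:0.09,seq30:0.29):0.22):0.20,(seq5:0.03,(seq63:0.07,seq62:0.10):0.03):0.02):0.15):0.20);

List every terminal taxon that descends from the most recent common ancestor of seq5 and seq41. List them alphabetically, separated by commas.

Tracing seq5: it sits inside (seq5,(seq63,seq62)).
Tracing seq41: it sits inside (seq41,seq29,seq17).
The smallest clade enclosing both is (((seq41,seq29,seq17),seq4),((seq80,(seq51,seq30)),(seq5,(seq63,seq62)))); the answer is its 10 terminal taxa in alphabetical order.

seq17, seq29, seq30, seq4, seq41, seq5, seq51, seq62, seq63, seq80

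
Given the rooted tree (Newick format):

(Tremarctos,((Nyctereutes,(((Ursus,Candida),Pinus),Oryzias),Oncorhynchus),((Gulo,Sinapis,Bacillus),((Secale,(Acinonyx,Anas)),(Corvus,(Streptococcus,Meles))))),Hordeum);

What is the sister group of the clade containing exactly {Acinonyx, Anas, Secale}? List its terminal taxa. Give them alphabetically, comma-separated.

Corvus, Meles, Streptococcus

The clade containing exactly {Acinonyx, Anas, Secale} attaches to the tree at the node subtending ((Secale,(Acinonyx,Anas)),(Corvus,(Streptococcus,Meles))).
The other lineage descending from that same node — the sister group — is (Corvus,(Streptococcus,Meles)); its 3 tips in alphabetical order are the answer.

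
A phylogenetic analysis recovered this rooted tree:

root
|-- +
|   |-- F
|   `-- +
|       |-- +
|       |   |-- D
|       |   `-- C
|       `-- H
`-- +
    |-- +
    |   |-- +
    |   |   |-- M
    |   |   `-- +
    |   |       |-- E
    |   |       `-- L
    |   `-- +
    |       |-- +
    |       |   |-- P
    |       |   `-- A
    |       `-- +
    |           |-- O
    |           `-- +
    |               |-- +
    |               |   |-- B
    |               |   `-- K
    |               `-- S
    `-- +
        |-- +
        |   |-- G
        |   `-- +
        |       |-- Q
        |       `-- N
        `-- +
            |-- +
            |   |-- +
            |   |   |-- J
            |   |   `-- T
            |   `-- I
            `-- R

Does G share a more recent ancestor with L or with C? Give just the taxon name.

The MRCA of G and L subtends (((M,(E,L)),((P,A),(O,((B,K),S)))),((G,(Q,N)),(((J,T),I),R))) (16 taxa).
The MRCA of G and C is the root, subtending the entire tree (20 taxa).
The first is nested inside the second, so G shares a more recent common ancestor with L.

L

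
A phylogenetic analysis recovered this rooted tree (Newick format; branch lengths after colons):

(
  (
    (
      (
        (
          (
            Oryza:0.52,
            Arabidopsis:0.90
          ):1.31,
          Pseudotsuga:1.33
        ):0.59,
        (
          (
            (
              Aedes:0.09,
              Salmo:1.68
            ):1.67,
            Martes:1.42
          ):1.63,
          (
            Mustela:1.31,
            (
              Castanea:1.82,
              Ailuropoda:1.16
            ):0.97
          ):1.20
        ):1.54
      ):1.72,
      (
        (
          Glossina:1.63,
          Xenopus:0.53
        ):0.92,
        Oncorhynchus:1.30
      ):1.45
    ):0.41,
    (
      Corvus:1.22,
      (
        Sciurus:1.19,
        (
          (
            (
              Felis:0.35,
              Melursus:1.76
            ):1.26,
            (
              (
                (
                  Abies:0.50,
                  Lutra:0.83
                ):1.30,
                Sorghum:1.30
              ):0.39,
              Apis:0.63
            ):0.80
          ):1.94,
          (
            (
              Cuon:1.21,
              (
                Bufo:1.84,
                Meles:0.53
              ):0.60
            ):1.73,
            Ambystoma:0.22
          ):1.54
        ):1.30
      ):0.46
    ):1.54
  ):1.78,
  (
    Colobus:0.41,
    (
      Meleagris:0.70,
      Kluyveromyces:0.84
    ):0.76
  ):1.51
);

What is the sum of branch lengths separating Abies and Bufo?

The path runs Abies → … → MRCA → … → Bufo; the MRCA is the node subtending (((Felis,Melursus),(((Abies,Lutra),Sorghum),Apis)),((Cuon,(Bufo,Meles)),Ambystoma)).
Branch lengths along that path: 0.50 + 1.30 + 0.39 + 0.80 + 1.94 + 1.54 + 1.73 + 0.60 + 1.84 = 10.64.

10.64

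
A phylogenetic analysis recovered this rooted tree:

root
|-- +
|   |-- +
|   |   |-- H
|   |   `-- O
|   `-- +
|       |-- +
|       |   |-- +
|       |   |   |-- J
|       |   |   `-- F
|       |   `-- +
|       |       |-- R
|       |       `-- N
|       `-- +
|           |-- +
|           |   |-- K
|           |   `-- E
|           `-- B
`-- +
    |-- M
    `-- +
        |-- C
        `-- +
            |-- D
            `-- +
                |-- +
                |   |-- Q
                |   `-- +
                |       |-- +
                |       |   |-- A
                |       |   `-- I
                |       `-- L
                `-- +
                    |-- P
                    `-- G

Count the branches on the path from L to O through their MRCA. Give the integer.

The MRCA of L and O is the root of the tree.
From L up to that node: 7 branches. From O up to the same node: 3 branches. Total: 7 + 3 = 10.

10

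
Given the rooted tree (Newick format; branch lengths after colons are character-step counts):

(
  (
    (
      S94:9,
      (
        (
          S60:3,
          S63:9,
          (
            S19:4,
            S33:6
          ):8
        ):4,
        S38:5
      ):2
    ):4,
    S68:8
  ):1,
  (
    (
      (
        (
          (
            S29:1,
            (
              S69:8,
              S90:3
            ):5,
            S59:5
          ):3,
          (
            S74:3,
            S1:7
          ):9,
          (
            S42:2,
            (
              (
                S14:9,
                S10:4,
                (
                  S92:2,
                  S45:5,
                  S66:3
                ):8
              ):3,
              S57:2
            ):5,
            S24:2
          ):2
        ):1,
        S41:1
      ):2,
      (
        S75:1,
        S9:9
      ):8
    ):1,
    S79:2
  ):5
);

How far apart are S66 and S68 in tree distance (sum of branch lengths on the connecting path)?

39

The path runs S66 → … → MRCA → … → S68; the MRCA is the root of the tree.
Branch lengths along that path: 3 + 8 + 3 + 5 + 2 + 1 + 2 + 1 + 5 + 1 + 8 = 39.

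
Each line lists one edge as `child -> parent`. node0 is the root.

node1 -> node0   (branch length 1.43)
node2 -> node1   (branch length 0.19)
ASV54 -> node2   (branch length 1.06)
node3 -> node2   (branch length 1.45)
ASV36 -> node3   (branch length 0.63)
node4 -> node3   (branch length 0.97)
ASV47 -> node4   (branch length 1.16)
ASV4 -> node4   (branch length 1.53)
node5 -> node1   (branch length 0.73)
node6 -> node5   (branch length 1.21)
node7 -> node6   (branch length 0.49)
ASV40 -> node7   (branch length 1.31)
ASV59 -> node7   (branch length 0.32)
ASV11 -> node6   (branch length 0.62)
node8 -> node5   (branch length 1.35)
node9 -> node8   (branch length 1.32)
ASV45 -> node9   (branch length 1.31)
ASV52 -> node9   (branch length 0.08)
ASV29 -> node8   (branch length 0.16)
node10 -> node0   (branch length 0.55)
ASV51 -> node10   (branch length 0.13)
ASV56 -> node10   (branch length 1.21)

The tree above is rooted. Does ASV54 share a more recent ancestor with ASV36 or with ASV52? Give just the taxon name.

ASV36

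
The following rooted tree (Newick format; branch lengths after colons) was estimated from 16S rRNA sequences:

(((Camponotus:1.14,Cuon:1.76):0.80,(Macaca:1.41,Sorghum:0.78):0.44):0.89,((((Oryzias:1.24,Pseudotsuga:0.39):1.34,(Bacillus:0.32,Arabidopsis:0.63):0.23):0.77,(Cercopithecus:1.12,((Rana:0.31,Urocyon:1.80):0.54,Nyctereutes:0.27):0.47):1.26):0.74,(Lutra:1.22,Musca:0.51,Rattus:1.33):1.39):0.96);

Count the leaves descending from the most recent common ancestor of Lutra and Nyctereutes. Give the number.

11

The MRCA of Lutra and Nyctereutes is the node subtending ((((Oryzias,Pseudotsuga),(Bacillus,Arabidopsis)),(Cercopithecus,((Rana,Urocyon),Nyctereutes))),(Lutra,Musca,Rattus)).
That clade contains 11 terminal taxa: Arabidopsis, Bacillus, Cercopithecus, Lutra, Musca, Nyctereutes, Oryzias, Pseudotsuga, Rana, Rattus, Urocyon.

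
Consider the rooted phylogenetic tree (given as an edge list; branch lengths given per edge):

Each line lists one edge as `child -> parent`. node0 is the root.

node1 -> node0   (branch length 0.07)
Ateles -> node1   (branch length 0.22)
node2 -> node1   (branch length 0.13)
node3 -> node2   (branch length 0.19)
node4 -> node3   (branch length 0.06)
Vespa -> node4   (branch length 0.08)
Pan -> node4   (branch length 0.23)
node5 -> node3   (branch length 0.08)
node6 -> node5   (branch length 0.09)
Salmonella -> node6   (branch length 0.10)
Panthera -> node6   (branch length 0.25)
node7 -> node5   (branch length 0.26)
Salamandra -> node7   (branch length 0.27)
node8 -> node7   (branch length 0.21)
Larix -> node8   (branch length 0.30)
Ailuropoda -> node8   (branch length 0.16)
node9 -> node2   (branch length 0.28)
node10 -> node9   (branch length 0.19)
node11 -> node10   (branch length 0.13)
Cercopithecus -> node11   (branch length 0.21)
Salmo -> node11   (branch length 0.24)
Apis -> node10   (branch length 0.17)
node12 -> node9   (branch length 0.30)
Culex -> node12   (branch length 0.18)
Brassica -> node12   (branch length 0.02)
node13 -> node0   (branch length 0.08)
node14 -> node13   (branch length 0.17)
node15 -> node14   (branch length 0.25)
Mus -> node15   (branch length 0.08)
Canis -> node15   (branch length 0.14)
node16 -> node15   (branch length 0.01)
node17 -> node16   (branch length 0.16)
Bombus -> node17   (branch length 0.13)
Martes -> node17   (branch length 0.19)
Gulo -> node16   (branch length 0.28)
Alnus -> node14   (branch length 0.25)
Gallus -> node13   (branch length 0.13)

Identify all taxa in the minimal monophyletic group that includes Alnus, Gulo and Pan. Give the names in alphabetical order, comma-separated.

Ailuropoda, Alnus, Apis, Ateles, Bombus, Brassica, Canis, Cercopithecus, Culex, Gallus, Gulo, Larix, Martes, Mus, Pan, Panthera, Salamandra, Salmo, Salmonella, Vespa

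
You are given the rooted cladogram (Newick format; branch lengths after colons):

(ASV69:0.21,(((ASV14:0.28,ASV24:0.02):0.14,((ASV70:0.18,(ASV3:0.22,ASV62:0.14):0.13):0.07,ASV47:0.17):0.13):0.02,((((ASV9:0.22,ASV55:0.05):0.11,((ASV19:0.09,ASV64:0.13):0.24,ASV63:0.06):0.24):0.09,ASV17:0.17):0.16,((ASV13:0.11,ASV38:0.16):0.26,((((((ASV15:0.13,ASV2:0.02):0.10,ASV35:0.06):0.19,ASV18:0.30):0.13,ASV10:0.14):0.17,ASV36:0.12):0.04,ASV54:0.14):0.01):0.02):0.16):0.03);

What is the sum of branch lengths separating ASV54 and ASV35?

0.73

The path runs ASV54 → … → MRCA → … → ASV35; the MRCA is the node subtending ((((((ASV15,ASV2),ASV35),ASV18),ASV10),ASV36),ASV54).
Branch lengths along that path: 0.14 + 0.04 + 0.17 + 0.13 + 0.19 + 0.06 = 0.73.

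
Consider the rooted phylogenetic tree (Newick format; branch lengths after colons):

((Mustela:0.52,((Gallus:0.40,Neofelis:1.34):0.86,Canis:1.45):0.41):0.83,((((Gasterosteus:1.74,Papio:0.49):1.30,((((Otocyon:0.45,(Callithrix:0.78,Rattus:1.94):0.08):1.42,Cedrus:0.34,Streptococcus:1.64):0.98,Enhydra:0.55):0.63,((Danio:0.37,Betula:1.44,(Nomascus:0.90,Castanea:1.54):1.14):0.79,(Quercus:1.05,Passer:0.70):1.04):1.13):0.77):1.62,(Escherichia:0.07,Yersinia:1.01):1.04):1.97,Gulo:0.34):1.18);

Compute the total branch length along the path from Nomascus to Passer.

4.57

The path runs Nomascus → … → MRCA → … → Passer; the MRCA is the node subtending ((Danio,Betula,(Nomascus,Castanea)),(Quercus,Passer)).
Branch lengths along that path: 0.90 + 1.14 + 0.79 + 1.04 + 0.70 = 4.57.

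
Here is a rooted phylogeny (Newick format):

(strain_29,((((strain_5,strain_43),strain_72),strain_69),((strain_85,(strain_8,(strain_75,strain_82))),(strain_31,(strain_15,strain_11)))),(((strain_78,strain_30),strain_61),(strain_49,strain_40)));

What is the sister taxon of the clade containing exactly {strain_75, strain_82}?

The clade containing exactly {strain_75, strain_82} attaches to the tree at the node subtending (strain_8,(strain_75,strain_82)).
The other lineage descending from that same node — the sister group — is the single tip strain_8.

strain_8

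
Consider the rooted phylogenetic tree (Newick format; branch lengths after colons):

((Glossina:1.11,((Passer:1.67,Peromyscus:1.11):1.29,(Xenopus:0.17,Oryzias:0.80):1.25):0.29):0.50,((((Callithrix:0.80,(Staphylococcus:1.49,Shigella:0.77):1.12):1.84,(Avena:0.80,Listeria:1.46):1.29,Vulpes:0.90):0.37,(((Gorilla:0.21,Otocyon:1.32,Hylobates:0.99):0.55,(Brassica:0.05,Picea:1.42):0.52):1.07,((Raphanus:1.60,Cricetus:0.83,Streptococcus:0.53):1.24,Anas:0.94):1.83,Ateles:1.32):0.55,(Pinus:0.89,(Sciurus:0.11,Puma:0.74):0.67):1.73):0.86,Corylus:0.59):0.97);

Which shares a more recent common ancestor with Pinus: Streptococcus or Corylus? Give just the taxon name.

Streptococcus

The MRCA of Pinus and Streptococcus subtends (((Callithrix,(Staphylococcus,Shigella)),(Avena,Listeria),Vulpes),(((Gorilla,Otocyon,Hylobates),(Brassica,Picea)),((Raphanus,Cricetus,Streptococcus),Anas),Ateles),(Pinus,(Sciurus,Puma))) (19 taxa).
The MRCA of Pinus and Corylus subtends ((((Callithrix,(Staphylococcus,Shigella)),(Avena,Listeria),Vulpes),(((Gorilla,Otocyon,Hylobates),(Brassica,Picea)),((Raphanus,Cricetus,Streptococcus),Anas),Ateles),(Pinus,(Sciurus,Puma))),Corylus) (20 taxa).
The first is nested inside the second, so Pinus shares a more recent common ancestor with Streptococcus.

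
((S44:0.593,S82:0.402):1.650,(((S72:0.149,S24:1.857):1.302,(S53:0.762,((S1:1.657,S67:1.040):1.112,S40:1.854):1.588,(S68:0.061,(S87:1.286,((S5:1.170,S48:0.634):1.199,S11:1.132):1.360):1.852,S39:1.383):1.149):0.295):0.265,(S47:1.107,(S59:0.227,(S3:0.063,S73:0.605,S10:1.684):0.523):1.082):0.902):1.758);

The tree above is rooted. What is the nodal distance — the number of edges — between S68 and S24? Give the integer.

5

The MRCA of S68 and S24 is the node subtending ((S72,S24),(S53,((S1,S67),S40),(S68,(S87,((S5,S48),S11)),S39))).
From S68 up to that node: 3 branches. From S24 up to the same node: 2 branches. Total: 3 + 2 = 5.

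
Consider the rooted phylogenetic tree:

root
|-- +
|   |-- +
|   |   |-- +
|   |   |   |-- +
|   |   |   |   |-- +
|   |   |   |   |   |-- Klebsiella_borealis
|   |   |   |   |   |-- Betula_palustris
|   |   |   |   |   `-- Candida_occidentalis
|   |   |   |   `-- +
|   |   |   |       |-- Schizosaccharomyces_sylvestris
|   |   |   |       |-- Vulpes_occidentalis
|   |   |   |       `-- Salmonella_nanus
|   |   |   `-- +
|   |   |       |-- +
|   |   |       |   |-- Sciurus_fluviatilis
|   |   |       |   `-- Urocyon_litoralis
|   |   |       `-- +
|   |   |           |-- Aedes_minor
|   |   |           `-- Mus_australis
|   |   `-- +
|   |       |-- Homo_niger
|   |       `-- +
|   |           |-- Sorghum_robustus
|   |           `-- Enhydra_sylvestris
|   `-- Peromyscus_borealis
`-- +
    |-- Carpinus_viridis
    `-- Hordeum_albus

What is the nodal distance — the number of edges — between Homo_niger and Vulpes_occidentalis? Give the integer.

The MRCA of Homo_niger and Vulpes_occidentalis is the node subtending ((((Klebsiella_borealis,Betula_palustris,Candida_occidentalis),(Schizosaccharomyces_sylvestris,Vulpes_occidentalis,Salmonella_nanus)),((Sciurus_fluviatilis,Urocyon_litoralis),(Aedes_minor,Mus_australis))),(Homo_niger,(Sorghum_robustus,Enhydra_sylvestris))).
From Homo_niger up to that node: 2 branches. From Vulpes_occidentalis up to the same node: 4 branches. Total: 2 + 4 = 6.

6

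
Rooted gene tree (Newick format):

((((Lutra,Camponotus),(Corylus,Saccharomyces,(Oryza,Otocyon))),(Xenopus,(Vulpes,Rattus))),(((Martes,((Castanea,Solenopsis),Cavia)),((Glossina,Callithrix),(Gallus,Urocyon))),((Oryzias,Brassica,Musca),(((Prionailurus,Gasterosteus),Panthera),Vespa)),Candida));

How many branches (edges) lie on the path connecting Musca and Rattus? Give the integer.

The MRCA of Musca and Rattus is the root of the tree.
From Musca up to that node: 4 branches. From Rattus up to the same node: 4 branches. Total: 4 + 4 = 8.

8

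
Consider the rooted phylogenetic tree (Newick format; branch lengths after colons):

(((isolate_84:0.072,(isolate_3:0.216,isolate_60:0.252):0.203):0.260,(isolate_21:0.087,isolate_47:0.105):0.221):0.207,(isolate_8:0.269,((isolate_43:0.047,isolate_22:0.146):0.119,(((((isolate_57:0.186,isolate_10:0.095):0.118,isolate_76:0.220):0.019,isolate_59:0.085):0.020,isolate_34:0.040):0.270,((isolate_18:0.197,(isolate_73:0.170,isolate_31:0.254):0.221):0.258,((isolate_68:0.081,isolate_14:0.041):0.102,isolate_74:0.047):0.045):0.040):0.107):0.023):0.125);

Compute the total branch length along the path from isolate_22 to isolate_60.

1.335

The path runs isolate_22 → … → MRCA → … → isolate_60; the MRCA is the root of the tree.
Branch lengths along that path: 0.146 + 0.119 + 0.023 + 0.125 + 0.207 + 0.260 + 0.203 + 0.252 = 1.335.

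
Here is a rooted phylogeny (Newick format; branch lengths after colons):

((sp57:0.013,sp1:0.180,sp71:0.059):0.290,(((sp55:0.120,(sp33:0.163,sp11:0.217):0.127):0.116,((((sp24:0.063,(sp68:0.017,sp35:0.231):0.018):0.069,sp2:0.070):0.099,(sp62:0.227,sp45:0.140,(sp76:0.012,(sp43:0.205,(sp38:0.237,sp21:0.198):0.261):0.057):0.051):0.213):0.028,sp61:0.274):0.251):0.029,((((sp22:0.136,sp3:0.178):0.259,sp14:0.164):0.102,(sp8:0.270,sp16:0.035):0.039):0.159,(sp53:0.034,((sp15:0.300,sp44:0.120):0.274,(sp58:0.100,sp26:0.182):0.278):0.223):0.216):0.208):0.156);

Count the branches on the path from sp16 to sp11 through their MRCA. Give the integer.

8

The MRCA of sp16 and sp11 is the node subtending (((sp55,(sp33,sp11)),((((sp24,(sp68,sp35)),sp2),(sp62,sp45,(sp76,(sp43,(sp38,sp21))))),sp61)),((((sp22,sp3),sp14),(sp8,sp16)),(sp53,((sp15,sp44),(sp58,sp26))))).
From sp16 up to that node: 4 branches. From sp11 up to the same node: 4 branches. Total: 4 + 4 = 8.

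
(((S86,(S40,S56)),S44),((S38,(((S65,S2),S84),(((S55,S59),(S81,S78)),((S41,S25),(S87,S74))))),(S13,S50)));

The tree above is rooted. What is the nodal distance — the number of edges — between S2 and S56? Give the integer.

The MRCA of S2 and S56 is the root of the tree.
From S2 up to that node: 6 branches. From S56 up to the same node: 4 branches. Total: 6 + 4 = 10.

10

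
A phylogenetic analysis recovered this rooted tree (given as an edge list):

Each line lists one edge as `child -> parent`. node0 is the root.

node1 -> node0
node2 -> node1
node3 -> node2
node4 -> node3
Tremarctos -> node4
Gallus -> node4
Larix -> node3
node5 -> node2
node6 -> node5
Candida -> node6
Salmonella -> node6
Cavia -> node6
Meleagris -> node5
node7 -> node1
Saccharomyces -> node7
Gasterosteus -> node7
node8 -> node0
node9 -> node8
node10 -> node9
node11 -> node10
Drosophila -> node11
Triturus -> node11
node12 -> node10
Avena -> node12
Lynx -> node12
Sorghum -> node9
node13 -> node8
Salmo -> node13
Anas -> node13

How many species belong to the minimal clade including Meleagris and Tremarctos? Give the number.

7

The MRCA of Meleagris and Tremarctos is the node subtending (((Tremarctos,Gallus),Larix),((Candida,Salmonella,Cavia),Meleagris)).
That clade contains 7 terminal taxa: Candida, Cavia, Gallus, Larix, Meleagris, Salmonella, Tremarctos.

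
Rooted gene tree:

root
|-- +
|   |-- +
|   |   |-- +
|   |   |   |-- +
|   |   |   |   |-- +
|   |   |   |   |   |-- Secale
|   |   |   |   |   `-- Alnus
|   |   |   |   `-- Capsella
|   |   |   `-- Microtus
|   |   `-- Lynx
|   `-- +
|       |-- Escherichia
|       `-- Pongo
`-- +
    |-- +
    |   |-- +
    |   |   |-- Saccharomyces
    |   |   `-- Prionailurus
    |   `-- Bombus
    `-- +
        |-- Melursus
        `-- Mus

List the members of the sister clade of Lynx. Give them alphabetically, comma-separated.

Alnus, Capsella, Microtus, Secale

Lynx attaches to the tree at the node subtending ((((Secale,Alnus),Capsella),Microtus),Lynx).
The other lineage descending from that same node — the sister group — is (((Secale,Alnus),Capsella),Microtus); its 4 tips in alphabetical order are the answer.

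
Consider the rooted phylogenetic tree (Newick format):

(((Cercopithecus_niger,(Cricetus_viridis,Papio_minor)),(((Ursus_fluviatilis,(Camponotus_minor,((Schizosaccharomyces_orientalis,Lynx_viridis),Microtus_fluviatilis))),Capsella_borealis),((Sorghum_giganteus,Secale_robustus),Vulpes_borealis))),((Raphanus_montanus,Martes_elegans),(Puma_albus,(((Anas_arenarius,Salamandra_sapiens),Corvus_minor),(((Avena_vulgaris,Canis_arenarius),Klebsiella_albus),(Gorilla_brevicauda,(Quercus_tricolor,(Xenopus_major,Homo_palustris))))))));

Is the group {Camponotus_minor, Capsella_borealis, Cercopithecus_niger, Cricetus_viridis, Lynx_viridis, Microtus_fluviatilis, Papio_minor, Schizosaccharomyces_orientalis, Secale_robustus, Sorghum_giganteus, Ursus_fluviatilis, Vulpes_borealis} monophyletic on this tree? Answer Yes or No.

Yes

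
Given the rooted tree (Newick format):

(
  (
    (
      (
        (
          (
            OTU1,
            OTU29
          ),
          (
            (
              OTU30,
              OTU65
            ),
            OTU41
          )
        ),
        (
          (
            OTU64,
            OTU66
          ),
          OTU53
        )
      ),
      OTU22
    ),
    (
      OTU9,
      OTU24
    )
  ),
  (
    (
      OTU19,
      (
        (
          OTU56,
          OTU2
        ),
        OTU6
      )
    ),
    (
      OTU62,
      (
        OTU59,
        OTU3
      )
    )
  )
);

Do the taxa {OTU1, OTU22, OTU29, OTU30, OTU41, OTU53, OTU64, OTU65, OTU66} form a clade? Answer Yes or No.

Yes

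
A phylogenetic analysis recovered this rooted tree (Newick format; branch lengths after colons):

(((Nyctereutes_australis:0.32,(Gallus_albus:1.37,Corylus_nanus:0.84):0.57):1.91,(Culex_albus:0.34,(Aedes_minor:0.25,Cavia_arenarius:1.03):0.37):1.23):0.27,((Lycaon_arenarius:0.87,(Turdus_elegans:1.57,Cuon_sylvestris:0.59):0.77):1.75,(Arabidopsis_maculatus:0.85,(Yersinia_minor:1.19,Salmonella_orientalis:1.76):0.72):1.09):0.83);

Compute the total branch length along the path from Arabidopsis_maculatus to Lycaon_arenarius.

4.56

The path runs Arabidopsis_maculatus → … → MRCA → … → Lycaon_arenarius; the MRCA is the node subtending ((Lycaon_arenarius,(Turdus_elegans,Cuon_sylvestris)),(Arabidopsis_maculatus,(Yersinia_minor,Salmonella_orientalis))).
Branch lengths along that path: 0.85 + 1.09 + 1.75 + 0.87 = 4.56.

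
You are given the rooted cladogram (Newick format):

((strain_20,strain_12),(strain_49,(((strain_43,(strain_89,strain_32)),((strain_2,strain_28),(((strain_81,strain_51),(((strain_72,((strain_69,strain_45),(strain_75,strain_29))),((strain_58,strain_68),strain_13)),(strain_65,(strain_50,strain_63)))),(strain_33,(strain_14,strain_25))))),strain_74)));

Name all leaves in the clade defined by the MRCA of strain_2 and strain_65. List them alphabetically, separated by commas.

strain_13, strain_14, strain_2, strain_25, strain_28, strain_29, strain_33, strain_45, strain_50, strain_51, strain_58, strain_63, strain_65, strain_68, strain_69, strain_72, strain_75, strain_81

Tracing strain_2: it sits inside (strain_2,strain_28).
Tracing strain_65: it sits inside (strain_65,(strain_50,strain_63)).
The smallest clade enclosing both is ((strain_2,strain_28),(((strain_81,strain_51),(((strain_72,((strain_69,strain_45),(strain_75,strain_29))),((strain_58,strain_68),strain_13)),(strain_65,(strain_50,strain_63)))),(strain_33,(strain_14,strain_25)))); the answer is its 18 terminal taxa in alphabetical order.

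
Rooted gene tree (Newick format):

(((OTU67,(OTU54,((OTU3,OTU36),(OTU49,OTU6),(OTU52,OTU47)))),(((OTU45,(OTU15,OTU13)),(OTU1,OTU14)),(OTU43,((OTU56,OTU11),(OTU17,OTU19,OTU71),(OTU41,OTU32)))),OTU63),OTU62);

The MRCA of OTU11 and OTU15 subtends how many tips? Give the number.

13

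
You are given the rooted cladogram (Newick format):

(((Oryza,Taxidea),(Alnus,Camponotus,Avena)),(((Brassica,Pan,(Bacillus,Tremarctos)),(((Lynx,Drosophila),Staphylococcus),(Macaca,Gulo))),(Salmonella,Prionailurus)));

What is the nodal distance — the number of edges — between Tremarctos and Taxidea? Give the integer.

The MRCA of Tremarctos and Taxidea is the root of the tree.
From Tremarctos up to that node: 5 branches. From Taxidea up to the same node: 3 branches. Total: 5 + 3 = 8.

8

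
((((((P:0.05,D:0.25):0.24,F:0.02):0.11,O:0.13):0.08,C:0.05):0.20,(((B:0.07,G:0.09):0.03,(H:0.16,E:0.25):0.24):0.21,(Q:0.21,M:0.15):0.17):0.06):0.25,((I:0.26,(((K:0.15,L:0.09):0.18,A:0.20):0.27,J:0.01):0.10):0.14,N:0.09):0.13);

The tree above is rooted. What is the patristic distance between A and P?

The path runs A → … → MRCA → … → P; the MRCA is the root of the tree.
Branch lengths along that path: 0.20 + 0.27 + 0.10 + 0.14 + 0.13 + 0.25 + 0.20 + 0.08 + 0.11 + 0.24 + 0.05 = 1.77.

1.77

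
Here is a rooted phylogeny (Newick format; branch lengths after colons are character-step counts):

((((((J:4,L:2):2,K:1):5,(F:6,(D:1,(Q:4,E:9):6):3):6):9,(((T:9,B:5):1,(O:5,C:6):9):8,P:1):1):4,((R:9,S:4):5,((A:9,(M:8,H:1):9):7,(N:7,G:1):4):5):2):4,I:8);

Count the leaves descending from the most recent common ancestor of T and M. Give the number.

The MRCA of T and M is the node subtending (((((J,L),K),(F,(D,(Q,E)))),(((T,B),(O,C)),P)),((R,S),((A,(M,H)),(N,G)))).
That clade contains 19 terminal taxa: A, B, C, D, E, F, G, H, J, K, L, M, N, O, P, Q, R, S, T.

19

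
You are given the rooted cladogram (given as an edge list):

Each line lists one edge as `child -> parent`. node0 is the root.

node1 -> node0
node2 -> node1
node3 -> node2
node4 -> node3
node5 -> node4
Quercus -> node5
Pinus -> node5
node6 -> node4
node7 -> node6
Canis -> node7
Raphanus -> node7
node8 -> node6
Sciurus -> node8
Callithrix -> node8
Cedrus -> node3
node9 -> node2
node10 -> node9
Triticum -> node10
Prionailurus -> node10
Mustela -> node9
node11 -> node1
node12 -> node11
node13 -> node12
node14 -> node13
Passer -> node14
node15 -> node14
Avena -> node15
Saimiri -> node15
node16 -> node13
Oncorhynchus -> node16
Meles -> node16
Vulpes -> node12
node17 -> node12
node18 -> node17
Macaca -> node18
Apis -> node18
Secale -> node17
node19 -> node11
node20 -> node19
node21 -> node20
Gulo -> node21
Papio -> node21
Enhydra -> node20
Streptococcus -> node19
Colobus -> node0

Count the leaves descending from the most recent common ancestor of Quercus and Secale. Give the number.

23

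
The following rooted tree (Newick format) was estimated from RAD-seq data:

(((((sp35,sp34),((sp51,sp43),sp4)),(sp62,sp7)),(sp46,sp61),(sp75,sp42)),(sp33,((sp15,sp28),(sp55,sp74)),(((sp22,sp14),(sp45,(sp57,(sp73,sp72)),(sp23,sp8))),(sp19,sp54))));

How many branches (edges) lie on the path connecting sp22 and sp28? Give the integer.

The MRCA of sp22 and sp28 is the node subtending (sp33,((sp15,sp28),(sp55,sp74)),(((sp22,sp14),(sp45,(sp57,(sp73,sp72)),(sp23,sp8))),(sp19,sp54))).
From sp22 up to that node: 4 branches. From sp28 up to the same node: 3 branches. Total: 4 + 3 = 7.

7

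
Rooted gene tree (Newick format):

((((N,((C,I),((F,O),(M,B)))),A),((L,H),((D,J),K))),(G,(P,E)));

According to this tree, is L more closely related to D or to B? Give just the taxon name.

D

The MRCA of L and D subtends ((L,H),((D,J),K)) (5 taxa).
The MRCA of L and B subtends (((N,((C,I),((F,O),(M,B)))),A),((L,H),((D,J),K))) (13 taxa).
The first is nested inside the second, so L shares a more recent common ancestor with D.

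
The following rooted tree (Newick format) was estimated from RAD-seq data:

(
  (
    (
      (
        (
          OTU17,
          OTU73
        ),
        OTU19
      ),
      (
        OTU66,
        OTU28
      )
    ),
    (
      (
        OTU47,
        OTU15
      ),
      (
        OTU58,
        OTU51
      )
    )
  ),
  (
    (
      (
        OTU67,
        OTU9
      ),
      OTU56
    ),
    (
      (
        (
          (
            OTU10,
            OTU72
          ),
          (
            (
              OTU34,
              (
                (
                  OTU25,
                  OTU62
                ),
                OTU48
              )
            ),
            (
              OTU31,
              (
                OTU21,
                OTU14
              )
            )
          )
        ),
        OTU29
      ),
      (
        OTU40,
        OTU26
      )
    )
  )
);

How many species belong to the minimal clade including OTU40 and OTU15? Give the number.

24

The MRCA of OTU40 and OTU15 is the root, so the clade is the entire tree.
That clade contains 24 terminal taxa: OTU10, OTU14, OTU15, OTU17, OTU19, OTU21, OTU25, OTU26, OTU28, OTU29, OTU31, OTU34, OTU40, OTU47, OTU48, OTU51, OTU56, OTU58, OTU62, OTU66, OTU67, OTU72, OTU73, OTU9.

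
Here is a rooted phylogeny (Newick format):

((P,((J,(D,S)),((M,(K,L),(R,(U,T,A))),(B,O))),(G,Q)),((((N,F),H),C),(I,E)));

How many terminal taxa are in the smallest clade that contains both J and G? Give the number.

The MRCA of J and G is the node subtending (P,((J,(D,S)),((M,(K,L),(R,(U,T,A))),(B,O))),(G,Q)).
That clade contains 15 terminal taxa: A, B, D, G, J, K, L, M, O, P, Q, R, S, T, U.

15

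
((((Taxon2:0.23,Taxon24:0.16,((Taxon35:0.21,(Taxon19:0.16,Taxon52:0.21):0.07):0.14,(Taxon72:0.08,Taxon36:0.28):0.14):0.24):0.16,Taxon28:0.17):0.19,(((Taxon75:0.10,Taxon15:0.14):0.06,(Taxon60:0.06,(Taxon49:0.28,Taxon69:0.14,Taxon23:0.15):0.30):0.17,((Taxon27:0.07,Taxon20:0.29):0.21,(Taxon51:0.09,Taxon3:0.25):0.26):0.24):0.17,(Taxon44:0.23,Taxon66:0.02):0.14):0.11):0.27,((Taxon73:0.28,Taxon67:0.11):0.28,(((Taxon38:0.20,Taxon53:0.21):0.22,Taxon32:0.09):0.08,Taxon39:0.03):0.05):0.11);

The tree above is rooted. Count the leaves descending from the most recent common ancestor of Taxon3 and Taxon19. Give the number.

20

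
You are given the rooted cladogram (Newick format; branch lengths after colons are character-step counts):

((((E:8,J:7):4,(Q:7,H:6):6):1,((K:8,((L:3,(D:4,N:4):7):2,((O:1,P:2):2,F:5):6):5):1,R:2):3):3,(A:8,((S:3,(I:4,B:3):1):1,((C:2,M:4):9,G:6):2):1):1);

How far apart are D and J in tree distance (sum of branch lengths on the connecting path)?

The path runs D → … → MRCA → … → J; the MRCA is the node subtending (((E,J),(Q,H)),((K,((L,(D,N)),((O,P),F))),R)).
Branch lengths along that path: 4 + 7 + 2 + 5 + 1 + 3 + 1 + 4 + 7 = 34.

34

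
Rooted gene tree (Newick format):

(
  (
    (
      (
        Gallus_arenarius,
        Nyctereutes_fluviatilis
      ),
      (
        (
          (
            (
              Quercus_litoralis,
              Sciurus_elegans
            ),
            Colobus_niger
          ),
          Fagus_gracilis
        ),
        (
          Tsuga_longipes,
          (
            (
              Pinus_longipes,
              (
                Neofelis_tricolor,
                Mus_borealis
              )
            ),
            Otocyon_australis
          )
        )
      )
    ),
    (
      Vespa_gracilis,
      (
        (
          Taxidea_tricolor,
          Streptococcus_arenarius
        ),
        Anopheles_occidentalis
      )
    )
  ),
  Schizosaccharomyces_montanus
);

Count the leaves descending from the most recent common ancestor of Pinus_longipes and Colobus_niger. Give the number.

The MRCA of Pinus_longipes and Colobus_niger is the node subtending ((((Quercus_litoralis,Sciurus_elegans),Colobus_niger),Fagus_gracilis),(Tsuga_longipes,((Pinus_longipes,(Neofelis_tricolor,Mus_borealis)),Otocyon_australis))).
That clade contains 9 terminal taxa: Colobus_niger, Fagus_gracilis, Mus_borealis, Neofelis_tricolor, Otocyon_australis, Pinus_longipes, Quercus_litoralis, Sciurus_elegans, Tsuga_longipes.

9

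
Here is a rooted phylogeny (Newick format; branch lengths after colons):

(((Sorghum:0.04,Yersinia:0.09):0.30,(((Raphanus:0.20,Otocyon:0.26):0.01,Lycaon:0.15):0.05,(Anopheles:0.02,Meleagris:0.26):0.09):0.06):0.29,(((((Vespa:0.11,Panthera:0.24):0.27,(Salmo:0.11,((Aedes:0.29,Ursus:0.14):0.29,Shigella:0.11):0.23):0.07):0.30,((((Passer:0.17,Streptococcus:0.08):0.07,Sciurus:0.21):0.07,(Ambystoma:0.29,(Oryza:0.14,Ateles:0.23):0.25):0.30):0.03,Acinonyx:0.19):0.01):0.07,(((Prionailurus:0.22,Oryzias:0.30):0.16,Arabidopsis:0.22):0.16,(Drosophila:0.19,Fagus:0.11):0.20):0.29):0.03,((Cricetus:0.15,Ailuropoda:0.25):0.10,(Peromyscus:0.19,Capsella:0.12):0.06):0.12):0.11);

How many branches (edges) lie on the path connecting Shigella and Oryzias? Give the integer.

The MRCA of Shigella and Oryzias is the node subtending ((((Vespa,Panthera),(Salmo,((Aedes,Ursus),Shigella))),((((Passer,Streptococcus),Sciurus),(Ambystoma,(Oryza,Ateles))),Acinonyx)),(((Prionailurus,Oryzias),Arabidopsis),(Drosophila,Fagus))).
From Shigella up to that node: 5 branches. From Oryzias up to the same node: 4 branches. Total: 5 + 4 = 9.

9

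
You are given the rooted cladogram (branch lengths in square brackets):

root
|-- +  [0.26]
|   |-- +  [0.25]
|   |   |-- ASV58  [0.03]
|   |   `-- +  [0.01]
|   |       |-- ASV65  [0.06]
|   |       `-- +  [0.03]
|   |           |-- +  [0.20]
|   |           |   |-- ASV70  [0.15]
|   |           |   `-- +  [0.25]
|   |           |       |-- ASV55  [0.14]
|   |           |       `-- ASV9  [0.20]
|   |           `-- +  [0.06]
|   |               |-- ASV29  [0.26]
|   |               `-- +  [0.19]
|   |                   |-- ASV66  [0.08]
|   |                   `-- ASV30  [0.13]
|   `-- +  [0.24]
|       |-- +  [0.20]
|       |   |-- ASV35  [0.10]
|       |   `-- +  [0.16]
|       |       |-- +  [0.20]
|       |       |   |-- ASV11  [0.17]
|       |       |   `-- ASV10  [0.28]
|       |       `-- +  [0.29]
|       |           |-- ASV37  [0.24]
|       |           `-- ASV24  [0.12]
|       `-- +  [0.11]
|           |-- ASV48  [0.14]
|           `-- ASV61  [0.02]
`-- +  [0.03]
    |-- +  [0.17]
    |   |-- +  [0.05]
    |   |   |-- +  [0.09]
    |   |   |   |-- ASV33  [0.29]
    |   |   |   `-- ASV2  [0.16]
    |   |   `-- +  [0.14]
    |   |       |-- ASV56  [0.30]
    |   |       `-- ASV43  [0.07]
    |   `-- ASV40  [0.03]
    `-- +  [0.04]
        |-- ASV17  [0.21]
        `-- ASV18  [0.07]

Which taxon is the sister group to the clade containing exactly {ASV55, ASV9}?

ASV70

The clade containing exactly {ASV55, ASV9} attaches to the tree at the node subtending (ASV70,(ASV55,ASV9)).
The other lineage descending from that same node — the sister group — is the single tip ASV70.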